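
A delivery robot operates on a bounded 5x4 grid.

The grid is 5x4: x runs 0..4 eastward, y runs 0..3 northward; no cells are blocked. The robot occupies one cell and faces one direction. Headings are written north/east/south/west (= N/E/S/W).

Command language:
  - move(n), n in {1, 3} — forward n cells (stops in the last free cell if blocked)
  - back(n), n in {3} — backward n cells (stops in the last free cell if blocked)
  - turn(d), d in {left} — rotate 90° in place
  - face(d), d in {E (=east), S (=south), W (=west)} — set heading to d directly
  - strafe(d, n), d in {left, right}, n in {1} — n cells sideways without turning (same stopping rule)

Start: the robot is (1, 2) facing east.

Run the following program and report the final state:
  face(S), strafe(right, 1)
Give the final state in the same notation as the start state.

(0, 2) facing south

from: (1, 2) facing east
t=1 face(S) ⇒ (1, 2) facing south
t=2 strafe(right, 1) ⇒ (0, 2) facing south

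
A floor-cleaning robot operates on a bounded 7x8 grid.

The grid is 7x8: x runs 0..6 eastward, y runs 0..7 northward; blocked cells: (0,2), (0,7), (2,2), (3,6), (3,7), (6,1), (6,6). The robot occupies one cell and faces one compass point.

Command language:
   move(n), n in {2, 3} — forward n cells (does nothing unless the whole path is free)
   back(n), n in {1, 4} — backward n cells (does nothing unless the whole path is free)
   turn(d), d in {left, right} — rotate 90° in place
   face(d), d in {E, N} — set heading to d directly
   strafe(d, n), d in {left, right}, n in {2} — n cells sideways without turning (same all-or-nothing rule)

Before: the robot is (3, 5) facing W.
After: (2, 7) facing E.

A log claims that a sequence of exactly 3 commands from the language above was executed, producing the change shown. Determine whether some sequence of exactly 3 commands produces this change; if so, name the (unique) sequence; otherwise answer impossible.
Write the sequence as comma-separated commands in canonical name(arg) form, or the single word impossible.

key: order matters: swapping face(E) and strafe(left, 2) lands elsewhere
start: (3, 5) facing W
[1] after face(E): (3, 5) facing E
[2] after back(1): (2, 5) facing E
[3] after strafe(left, 2): (2, 7) facing E
all 1000 alternatives checked — unique.

face(E), back(1), strafe(left, 2)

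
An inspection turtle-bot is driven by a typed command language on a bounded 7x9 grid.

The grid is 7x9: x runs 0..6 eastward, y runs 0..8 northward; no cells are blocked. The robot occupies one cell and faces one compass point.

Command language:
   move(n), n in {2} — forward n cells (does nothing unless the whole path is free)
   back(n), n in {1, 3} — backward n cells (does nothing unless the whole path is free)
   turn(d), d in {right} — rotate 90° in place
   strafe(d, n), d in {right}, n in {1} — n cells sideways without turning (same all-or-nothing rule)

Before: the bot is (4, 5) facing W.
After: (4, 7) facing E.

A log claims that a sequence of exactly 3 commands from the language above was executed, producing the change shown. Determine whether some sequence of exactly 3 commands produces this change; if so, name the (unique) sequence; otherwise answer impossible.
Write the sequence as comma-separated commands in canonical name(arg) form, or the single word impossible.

key: cell and facing (now E) both changed — the 3 commands mix motion and turning
start: (4, 5) facing W
t=1 turn(right) ⇒ (4, 5) facing N
t=2 move(2) ⇒ (4, 7) facing N
t=3 turn(right) ⇒ (4, 7) facing E
uniquely the one of 125 3-step routes that fits.

turn(right), move(2), turn(right)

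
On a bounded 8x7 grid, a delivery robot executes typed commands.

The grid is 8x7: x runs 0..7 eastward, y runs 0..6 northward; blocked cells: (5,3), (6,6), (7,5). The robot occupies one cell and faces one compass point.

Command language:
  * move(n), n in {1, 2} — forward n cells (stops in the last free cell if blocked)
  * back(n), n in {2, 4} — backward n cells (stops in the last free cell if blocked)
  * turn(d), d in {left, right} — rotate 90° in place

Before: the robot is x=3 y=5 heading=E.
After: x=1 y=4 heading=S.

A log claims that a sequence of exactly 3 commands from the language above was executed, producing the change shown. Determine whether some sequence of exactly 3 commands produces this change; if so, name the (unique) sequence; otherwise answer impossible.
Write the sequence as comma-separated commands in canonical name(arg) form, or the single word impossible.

back(2), turn(right), move(1)

key: running move(1) before back(2) would end elsewhere — order is forced
t0: x=3 y=5 heading=E
[1] after back(2): x=1 y=5 heading=E
[2] after turn(right): x=1 y=5 heading=S
[3] after move(1): x=1 y=4 heading=S
uniquely the one of 216 3-step routes that fits.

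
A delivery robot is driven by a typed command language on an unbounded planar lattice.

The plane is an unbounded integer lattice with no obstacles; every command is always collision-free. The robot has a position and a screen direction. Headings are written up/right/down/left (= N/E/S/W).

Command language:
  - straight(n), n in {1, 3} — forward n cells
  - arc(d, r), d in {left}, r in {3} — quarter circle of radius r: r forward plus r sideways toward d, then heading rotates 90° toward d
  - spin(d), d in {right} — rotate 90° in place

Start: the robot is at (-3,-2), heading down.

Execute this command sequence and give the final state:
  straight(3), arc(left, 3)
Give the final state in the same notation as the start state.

initial: at (-3,-2), heading down
step 1 (straight(3)): at (-3,-5), heading down
step 2 (arc(left, 3)): at (0,-8), heading right

at (0,-8), heading right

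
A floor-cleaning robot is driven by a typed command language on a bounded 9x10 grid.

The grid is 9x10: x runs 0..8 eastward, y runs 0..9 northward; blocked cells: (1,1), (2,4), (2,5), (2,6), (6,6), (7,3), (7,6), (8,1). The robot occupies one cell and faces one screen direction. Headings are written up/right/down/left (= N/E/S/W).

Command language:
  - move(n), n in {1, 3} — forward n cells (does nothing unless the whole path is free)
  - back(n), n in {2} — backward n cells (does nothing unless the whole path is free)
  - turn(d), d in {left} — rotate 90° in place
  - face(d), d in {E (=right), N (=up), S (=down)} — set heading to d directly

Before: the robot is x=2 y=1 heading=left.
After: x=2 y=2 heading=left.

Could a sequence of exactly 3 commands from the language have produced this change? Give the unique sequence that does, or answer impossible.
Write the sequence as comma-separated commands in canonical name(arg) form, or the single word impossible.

face(N), move(1), turn(left)

key: heading stays W — rotations cancel among the 3 commands
t0: x=2 y=1 heading=left
1. face(N) → x=2 y=1 heading=up
2. move(1) → x=2 y=2 heading=up
3. turn(left) → x=2 y=2 heading=left
no rival 3-sequence matches.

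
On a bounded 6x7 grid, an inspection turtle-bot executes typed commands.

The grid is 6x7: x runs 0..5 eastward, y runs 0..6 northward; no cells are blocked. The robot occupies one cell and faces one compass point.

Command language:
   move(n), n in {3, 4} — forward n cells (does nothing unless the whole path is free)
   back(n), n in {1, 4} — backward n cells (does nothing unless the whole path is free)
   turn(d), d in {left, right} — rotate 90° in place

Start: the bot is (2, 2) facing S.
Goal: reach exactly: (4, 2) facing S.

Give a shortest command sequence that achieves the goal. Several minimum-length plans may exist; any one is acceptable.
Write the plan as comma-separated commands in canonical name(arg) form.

begin: (2, 2) facing S
[1] after turn(left): (2, 2) facing E
[2] after back(1): (1, 2) facing E
[3] after move(3): (4, 2) facing E
[4] after turn(right): (4, 2) facing S
minimal: 4 command(s), checked below 4.

turn(left), back(1), move(3), turn(right)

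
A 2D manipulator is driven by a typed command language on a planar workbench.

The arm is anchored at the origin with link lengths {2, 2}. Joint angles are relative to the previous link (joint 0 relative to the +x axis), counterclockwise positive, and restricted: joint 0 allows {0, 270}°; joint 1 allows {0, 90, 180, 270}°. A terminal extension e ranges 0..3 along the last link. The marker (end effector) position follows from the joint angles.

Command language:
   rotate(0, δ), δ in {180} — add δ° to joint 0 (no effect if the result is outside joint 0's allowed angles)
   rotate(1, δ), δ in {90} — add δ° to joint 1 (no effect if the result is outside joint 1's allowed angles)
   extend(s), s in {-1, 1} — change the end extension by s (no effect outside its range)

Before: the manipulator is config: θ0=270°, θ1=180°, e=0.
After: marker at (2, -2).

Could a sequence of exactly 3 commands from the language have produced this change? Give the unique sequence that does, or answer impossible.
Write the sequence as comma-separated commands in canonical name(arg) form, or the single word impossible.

initial: config: θ0=270°, θ1=180°, e=0
1. rotate(1, 90) → config: θ0=270°, θ1=270°, e=0
2. rotate(1, 90) → config: θ0=270°, θ1=0°, e=0
3. rotate(1, 90) → config: θ0=270°, θ1=90°, e=0
no other 3-command option fits: unique.

rotate(1, 90), rotate(1, 90), rotate(1, 90)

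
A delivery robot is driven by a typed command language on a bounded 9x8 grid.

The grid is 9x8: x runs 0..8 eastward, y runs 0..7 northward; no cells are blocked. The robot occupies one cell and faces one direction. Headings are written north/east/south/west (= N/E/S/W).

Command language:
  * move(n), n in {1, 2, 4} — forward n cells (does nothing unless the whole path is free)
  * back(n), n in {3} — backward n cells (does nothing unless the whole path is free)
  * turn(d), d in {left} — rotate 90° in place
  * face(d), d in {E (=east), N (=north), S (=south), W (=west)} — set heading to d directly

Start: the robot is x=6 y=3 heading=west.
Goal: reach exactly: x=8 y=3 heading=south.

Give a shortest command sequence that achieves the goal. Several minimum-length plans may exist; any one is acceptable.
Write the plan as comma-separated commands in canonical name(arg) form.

from: x=6 y=3 heading=west
t=1 face(E) ⇒ x=6 y=3 heading=east
t=2 move(2) ⇒ x=8 y=3 heading=east
t=3 face(S) ⇒ x=8 y=3 heading=south
no 2-step plan works, so 3 is optimal.

face(E), move(2), face(S)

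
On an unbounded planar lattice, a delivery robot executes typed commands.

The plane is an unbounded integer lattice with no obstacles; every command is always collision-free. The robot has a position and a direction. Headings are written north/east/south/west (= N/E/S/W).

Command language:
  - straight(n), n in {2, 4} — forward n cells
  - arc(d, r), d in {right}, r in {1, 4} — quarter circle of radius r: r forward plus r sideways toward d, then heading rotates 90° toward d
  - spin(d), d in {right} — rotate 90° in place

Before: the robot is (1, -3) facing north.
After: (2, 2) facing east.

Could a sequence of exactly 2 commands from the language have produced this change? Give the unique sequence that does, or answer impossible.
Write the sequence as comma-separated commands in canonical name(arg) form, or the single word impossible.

key: position moved to (2,2) AND the heading swung to E — translation plus rotation needed
initial: (1, -3) facing north
[1] after straight(4): (1, 1) facing north
[2] after arc(right, 1): (2, 2) facing east
no other 2-command option fits: unique.

straight(4), arc(right, 1)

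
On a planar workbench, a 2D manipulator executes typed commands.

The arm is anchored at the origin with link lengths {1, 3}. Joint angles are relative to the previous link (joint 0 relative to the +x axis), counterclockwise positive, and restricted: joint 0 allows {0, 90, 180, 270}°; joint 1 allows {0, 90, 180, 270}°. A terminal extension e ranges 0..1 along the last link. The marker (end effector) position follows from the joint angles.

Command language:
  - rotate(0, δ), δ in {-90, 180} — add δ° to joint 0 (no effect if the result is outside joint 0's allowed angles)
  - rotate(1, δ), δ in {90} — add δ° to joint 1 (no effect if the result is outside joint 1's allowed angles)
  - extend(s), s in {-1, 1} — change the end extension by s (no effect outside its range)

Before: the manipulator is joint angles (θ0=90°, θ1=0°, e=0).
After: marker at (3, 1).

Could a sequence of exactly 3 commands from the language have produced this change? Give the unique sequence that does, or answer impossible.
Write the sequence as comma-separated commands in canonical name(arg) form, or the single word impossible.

rotate(1, 90), rotate(1, 90), rotate(1, 90)

begin: joint angles (θ0=90°, θ1=0°, e=0)
t=1 rotate(1, 90) ⇒ joint angles (θ0=90°, θ1=90°, e=0)
t=2 rotate(1, 90) ⇒ joint angles (θ0=90°, θ1=180°, e=0)
t=3 rotate(1, 90) ⇒ joint angles (θ0=90°, θ1=270°, e=0)
no other 3-command option fits: unique.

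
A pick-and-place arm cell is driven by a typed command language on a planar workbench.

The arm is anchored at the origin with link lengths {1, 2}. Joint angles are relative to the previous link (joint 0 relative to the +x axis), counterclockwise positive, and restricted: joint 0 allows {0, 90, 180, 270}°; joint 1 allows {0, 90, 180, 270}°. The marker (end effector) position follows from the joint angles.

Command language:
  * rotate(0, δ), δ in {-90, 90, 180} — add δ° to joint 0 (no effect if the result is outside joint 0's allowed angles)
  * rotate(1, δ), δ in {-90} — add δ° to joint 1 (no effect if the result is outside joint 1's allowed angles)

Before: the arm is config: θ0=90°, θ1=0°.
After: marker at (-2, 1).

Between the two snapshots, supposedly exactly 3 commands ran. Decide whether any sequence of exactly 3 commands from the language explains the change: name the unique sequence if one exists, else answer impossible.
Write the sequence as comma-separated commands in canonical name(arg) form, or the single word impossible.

initial: config: θ0=90°, θ1=0°
t=1 rotate(1, -90) ⇒ config: θ0=90°, θ1=270°
t=2 rotate(1, -90) ⇒ config: θ0=90°, θ1=180°
t=3 rotate(1, -90) ⇒ config: θ0=90°, θ1=90°
all 64 alternatives checked — unique.

rotate(1, -90), rotate(1, -90), rotate(1, -90)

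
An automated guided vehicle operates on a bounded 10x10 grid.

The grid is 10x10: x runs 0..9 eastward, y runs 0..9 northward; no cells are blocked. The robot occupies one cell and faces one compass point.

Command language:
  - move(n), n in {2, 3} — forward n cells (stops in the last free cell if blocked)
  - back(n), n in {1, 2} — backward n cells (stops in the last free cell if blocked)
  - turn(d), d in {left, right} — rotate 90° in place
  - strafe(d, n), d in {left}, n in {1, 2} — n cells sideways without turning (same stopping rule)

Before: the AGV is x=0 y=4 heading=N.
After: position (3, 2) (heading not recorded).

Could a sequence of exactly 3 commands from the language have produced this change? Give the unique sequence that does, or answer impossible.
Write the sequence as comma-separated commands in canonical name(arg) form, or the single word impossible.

key: order matters: swapping back(2) and move(3) lands elsewhere
from: x=0 y=4 heading=N
t=1 back(2) ⇒ x=0 y=2 heading=N
t=2 turn(right) ⇒ x=0 y=2 heading=E
t=3 move(3) ⇒ x=3 y=2 heading=E
all 512 alternatives checked — unique.

back(2), turn(right), move(3)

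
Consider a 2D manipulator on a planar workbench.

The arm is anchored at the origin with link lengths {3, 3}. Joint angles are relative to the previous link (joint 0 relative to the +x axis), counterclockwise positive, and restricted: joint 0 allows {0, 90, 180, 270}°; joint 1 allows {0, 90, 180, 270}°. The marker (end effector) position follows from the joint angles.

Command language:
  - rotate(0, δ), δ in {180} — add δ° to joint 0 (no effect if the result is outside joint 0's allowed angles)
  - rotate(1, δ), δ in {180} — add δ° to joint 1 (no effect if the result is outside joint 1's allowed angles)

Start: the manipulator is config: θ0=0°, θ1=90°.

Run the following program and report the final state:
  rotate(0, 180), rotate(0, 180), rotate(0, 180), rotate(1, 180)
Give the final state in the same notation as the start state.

config: θ0=180°, θ1=270°

from: config: θ0=0°, θ1=90°
[1] after rotate(0, 180): config: θ0=180°, θ1=90°
[2] after rotate(0, 180): config: θ0=0°, θ1=90°
[3] after rotate(0, 180): config: θ0=180°, θ1=90°
[4] after rotate(1, 180): config: θ0=180°, θ1=270°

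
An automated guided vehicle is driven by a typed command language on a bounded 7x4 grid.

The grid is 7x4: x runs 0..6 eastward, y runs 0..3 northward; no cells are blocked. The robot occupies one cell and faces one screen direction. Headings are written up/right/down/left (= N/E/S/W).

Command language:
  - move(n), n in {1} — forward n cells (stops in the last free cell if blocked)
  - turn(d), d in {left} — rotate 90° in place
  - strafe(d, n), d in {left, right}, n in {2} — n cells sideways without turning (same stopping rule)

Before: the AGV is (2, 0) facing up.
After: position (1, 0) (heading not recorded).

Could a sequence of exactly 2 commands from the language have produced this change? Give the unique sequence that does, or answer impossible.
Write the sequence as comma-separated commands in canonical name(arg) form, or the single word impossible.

key: running move(1) before turn(left) would end elsewhere — order is forced
from: (2, 0) facing up
[1] after turn(left): (2, 0) facing left
[2] after move(1): (1, 0) facing left
uniquely the one of 16 2-step routes that fits.

turn(left), move(1)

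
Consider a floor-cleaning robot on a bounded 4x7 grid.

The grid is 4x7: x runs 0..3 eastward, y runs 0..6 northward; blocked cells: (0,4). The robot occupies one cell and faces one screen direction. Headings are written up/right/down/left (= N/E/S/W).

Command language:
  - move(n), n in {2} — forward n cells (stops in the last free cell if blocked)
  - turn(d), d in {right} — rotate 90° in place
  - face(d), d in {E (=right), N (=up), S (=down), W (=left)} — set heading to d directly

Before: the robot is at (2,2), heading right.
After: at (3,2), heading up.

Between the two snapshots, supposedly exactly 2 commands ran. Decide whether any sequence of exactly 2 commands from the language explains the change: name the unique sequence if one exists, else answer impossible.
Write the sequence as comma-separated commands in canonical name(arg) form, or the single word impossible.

key: move(2) runs into the grid edge before its full distance
initial: at (2,2), heading right
step 1 (move(2)): at (3,2), heading right
step 2 (face(N)): at (3,2), heading up
no other 2-command option fits: unique.

move(2), face(N)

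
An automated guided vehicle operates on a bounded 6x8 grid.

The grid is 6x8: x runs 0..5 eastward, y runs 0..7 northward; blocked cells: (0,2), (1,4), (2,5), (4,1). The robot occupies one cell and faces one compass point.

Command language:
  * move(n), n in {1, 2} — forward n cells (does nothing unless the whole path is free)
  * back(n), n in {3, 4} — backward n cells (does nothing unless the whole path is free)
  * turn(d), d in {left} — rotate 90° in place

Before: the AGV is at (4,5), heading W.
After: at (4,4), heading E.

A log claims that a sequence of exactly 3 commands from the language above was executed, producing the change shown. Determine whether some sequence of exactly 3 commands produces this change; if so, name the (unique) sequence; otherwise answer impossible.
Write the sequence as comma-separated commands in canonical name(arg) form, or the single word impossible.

turn(left), move(1), turn(left)

key: position moved to (4,4) AND the heading swung to E — translation plus rotation needed
from: at (4,5), heading W
[1] after turn(left): at (4,5), heading S
[2] after move(1): at (4,4), heading S
[3] after turn(left): at (4,4), heading E
uniquely the one of 125 3-step routes that fits.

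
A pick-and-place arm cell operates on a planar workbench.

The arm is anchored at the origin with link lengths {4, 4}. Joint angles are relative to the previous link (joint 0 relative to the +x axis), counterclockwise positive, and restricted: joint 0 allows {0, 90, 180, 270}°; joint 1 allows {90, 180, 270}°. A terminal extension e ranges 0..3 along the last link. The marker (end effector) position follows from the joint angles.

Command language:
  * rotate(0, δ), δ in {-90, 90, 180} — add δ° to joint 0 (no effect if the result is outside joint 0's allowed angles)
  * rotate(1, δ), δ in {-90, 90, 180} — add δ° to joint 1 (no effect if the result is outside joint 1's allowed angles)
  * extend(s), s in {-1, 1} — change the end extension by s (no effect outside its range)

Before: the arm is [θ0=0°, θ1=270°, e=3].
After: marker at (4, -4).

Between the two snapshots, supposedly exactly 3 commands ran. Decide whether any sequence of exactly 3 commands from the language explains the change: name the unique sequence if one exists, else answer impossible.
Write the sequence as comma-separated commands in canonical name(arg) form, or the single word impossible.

initial: [θ0=0°, θ1=270°, e=3]
[1] after extend(-1): [θ0=0°, θ1=270°, e=2]
[2] after extend(-1): [θ0=0°, θ1=270°, e=1]
[3] after extend(-1): [θ0=0°, θ1=270°, e=0]
uniquely the one of 512 3-step routes that fits.

extend(-1), extend(-1), extend(-1)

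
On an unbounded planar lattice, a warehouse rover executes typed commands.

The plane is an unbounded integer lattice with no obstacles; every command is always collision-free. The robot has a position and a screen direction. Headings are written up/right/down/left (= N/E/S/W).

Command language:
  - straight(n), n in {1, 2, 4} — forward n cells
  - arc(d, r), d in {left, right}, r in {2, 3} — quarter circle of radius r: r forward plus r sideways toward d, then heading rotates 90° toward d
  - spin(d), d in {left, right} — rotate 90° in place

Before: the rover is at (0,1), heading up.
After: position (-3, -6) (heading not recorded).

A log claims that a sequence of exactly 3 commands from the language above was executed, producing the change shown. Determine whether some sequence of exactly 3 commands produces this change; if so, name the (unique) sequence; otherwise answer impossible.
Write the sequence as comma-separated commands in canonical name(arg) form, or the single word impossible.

spin(left), arc(left, 3), straight(4)

key: order matters: swapping spin(left) and straight(4) lands elsewhere
t0: at (0,1), heading up
[1] after spin(left): at (0,1), heading left
[2] after arc(left, 3): at (-3,-2), heading down
[3] after straight(4): at (-3,-6), heading down
no other 3-command option fits: unique.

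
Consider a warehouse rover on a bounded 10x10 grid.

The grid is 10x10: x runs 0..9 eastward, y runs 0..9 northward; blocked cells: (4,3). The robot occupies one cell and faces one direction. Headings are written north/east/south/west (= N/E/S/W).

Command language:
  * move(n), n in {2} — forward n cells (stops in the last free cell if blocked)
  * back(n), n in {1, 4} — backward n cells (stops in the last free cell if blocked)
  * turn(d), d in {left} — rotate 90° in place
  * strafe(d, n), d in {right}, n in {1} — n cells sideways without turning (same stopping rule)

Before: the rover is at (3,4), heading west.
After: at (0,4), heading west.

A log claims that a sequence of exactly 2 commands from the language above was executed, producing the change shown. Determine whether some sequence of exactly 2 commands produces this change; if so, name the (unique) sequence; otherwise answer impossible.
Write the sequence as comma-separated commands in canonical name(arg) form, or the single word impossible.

key: still facing W at the end — nothing in the sequence rotates
initial: at (3,4), heading west
step 1 (move(2)): at (1,4), heading west
step 2 (move(2)): at (0,4), heading west
no other 2-command option fits: unique.

move(2), move(2)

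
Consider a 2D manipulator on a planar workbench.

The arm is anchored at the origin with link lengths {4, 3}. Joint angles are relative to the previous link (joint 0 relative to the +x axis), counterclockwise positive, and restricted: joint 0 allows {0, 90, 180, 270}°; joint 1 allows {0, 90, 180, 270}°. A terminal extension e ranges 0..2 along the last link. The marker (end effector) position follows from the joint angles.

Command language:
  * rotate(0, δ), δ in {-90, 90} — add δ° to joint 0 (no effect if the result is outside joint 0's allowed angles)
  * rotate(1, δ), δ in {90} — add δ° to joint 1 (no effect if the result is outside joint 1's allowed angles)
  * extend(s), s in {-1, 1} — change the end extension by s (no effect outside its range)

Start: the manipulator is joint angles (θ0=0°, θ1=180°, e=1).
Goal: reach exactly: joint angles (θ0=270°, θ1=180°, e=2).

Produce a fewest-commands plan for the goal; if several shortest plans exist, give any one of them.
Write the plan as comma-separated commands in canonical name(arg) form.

extend(1), rotate(0, -90)

from: joint angles (θ0=0°, θ1=180°, e=1)
1. extend(1) → joint angles (θ0=0°, θ1=180°, e=2)
2. rotate(0, -90) → joint angles (θ0=270°, θ1=180°, e=2)
nothing shorter than 2 reaches the goal.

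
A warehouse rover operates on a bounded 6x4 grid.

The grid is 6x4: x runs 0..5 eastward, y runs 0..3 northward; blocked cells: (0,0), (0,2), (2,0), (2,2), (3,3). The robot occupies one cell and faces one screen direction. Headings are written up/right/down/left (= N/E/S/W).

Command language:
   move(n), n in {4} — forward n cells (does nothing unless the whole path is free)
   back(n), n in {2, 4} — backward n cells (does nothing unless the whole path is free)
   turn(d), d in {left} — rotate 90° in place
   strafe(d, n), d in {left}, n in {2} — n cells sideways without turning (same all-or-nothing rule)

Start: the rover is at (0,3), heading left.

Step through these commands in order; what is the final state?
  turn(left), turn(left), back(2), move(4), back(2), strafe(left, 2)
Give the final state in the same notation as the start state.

at (0,3), heading right

begin: at (0,3), heading left
step 1 (turn(left)): at (0,3), heading down
step 2 (turn(left)): at (0,3), heading right
step 3 (back(2)): at (0,3), heading right
step 4 (move(4)): at (0,3), heading right
step 5 (back(2)): at (0,3), heading right
step 6 (strafe(left, 2)): at (0,3), heading right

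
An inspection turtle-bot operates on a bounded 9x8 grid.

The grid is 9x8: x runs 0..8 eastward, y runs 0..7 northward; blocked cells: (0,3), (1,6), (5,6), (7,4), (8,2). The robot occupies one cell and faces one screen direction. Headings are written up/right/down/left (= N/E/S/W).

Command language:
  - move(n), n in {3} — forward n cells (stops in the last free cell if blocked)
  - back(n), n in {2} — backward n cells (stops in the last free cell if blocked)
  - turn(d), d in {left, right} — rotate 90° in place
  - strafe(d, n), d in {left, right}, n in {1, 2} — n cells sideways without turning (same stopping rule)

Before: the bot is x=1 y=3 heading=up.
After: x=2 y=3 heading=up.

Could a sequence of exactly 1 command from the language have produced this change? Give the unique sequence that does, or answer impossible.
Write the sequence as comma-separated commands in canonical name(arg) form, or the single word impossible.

key: heading stays N — the single command does not turn
start: x=1 y=3 heading=up
1. strafe(right, 1) → x=2 y=3 heading=up
no other 1-command option fits: unique.

strafe(right, 1)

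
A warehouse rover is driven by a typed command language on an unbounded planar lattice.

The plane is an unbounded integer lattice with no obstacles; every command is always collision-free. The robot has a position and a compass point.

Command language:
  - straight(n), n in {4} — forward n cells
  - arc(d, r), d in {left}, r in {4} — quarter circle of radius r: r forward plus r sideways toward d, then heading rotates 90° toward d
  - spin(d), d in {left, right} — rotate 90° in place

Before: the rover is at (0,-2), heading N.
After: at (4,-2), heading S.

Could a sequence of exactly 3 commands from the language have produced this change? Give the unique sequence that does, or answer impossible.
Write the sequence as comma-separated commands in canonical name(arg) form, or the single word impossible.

key: cell and facing (now S) both changed — the 3 commands mix motion and turning
start: at (0,-2), heading N
step 1 (spin(right)): at (0,-2), heading E
step 2 (straight(4)): at (4,-2), heading E
step 3 (spin(right)): at (4,-2), heading S
no other 3-command option fits: unique.

spin(right), straight(4), spin(right)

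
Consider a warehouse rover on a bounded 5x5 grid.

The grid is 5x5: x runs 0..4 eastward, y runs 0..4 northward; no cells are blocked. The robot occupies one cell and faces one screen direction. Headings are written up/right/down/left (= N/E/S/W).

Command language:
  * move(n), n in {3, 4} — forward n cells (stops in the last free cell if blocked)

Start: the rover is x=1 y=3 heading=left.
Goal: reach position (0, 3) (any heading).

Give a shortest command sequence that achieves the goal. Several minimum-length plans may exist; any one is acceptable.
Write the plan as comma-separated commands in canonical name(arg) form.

t0: x=1 y=3 heading=left
[1] after move(4): x=0 y=3 heading=left
shorter routes all fall short; 1 is best.

move(4)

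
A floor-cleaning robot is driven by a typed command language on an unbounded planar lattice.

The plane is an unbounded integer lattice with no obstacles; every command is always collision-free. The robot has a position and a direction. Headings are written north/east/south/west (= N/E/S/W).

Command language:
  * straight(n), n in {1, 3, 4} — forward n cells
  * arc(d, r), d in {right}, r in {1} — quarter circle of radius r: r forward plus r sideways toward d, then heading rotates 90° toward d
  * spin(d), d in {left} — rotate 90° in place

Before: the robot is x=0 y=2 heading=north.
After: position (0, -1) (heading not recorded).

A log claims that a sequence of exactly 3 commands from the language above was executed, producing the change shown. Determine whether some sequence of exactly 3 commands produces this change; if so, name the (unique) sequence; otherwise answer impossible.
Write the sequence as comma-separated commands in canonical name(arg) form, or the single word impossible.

spin(left), spin(left), straight(3)

key: order matters: swapping spin(left) and straight(3) lands elsewhere
from: x=0 y=2 heading=north
t=1 spin(left) ⇒ x=0 y=2 heading=west
t=2 spin(left) ⇒ x=0 y=2 heading=south
t=3 straight(3) ⇒ x=0 y=-1 heading=south
no rival 3-sequence matches.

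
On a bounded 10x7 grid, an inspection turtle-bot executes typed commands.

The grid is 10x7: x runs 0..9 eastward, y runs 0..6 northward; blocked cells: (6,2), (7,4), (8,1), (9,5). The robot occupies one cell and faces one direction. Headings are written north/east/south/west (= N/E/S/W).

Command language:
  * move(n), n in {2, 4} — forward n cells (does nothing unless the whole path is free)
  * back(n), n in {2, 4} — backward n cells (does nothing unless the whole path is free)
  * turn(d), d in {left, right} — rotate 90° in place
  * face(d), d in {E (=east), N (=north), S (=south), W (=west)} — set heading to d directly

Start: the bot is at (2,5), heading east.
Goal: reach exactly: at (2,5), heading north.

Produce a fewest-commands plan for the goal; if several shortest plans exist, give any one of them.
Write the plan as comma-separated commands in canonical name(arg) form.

initial: at (2,5), heading east
step 1 (face(N)): at (2,5), heading north
shorter routes all fall short; 1 is best.

face(N)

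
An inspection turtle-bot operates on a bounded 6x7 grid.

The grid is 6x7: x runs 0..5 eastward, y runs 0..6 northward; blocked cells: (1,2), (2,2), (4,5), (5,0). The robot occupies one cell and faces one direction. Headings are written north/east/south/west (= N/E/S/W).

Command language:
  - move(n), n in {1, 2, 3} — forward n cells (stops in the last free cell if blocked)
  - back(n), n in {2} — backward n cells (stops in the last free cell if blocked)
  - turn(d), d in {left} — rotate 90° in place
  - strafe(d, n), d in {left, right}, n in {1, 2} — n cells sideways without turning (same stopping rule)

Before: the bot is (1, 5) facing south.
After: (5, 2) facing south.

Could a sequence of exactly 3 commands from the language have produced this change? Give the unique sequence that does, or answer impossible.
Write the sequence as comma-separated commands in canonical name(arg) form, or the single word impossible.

key: still facing S at the end — nothing in the sequence rotates
start: (1, 5) facing south
step 1 (strafe(left, 2)): (3, 5) facing south
step 2 (move(3)): (3, 2) facing south
step 3 (strafe(left, 2)): (5, 2) facing south
no rival 3-sequence matches.

strafe(left, 2), move(3), strafe(left, 2)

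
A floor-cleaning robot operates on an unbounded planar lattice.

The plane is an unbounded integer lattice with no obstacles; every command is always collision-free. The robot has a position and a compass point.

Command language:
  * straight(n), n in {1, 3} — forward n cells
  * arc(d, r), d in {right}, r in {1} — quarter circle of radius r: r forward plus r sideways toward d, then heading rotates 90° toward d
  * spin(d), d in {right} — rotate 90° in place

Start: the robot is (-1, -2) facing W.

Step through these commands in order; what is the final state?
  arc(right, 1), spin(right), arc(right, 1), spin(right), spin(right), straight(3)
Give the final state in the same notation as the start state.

from: (-1, -2) facing W
t=1 arc(right, 1) ⇒ (-2, -1) facing N
t=2 spin(right) ⇒ (-2, -1) facing E
t=3 arc(right, 1) ⇒ (-1, -2) facing S
t=4 spin(right) ⇒ (-1, -2) facing W
t=5 spin(right) ⇒ (-1, -2) facing N
t=6 straight(3) ⇒ (-1, 1) facing N

(-1, 1) facing N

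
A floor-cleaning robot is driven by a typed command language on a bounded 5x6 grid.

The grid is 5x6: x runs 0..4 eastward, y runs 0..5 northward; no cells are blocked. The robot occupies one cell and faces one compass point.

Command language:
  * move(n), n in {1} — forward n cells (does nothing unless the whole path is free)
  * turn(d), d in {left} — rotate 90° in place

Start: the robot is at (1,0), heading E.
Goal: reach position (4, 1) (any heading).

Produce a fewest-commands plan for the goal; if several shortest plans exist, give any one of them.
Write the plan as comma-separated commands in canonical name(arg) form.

initial: at (1,0), heading E
t=1 move(1) ⇒ at (2,0), heading E
t=2 move(1) ⇒ at (3,0), heading E
t=3 move(1) ⇒ at (4,0), heading E
t=4 turn(left) ⇒ at (4,0), heading N
t=5 move(1) ⇒ at (4,1), heading N
minimal: 5 command(s), checked below 5.

move(1), move(1), move(1), turn(left), move(1)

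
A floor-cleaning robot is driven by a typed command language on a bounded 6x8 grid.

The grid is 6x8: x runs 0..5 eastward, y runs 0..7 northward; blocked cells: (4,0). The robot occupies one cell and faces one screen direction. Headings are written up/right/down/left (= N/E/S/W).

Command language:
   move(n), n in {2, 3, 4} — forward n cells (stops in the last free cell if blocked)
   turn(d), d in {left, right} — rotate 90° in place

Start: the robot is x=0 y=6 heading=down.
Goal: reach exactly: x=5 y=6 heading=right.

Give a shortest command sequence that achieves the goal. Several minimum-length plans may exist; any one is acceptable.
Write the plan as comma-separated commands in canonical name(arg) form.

from: x=0 y=6 heading=down
t=1 turn(left) ⇒ x=0 y=6 heading=right
t=2 move(4) ⇒ x=4 y=6 heading=right
t=3 move(4) ⇒ x=5 y=6 heading=right
no 2-step plan works, so 3 is optimal.

turn(left), move(4), move(4)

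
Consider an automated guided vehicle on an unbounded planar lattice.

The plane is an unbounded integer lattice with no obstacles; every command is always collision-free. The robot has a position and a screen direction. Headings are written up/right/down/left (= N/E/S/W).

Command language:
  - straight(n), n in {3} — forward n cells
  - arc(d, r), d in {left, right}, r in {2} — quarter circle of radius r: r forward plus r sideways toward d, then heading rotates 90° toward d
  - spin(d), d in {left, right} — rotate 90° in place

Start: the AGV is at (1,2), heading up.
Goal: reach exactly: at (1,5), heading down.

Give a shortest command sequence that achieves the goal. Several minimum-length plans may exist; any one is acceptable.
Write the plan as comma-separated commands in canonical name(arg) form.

start: at (1,2), heading up
step 1 (straight(3)): at (1,5), heading up
step 2 (spin(left)): at (1,5), heading left
step 3 (spin(left)): at (1,5), heading down
nothing shorter than 3 reaches the goal.

straight(3), spin(left), spin(left)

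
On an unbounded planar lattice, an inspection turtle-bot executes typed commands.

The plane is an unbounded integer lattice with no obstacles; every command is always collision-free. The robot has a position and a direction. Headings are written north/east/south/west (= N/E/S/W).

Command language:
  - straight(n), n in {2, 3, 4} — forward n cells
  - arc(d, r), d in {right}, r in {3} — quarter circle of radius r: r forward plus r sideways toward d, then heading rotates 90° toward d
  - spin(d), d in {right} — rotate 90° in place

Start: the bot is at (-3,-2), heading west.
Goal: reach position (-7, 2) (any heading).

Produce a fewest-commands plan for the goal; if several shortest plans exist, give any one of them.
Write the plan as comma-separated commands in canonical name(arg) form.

straight(4), spin(right), straight(4)

begin: at (-3,-2), heading west
1. straight(4) → at (-7,-2), heading west
2. spin(right) → at (-7,-2), heading north
3. straight(4) → at (-7,2), heading north
minimal: 3 command(s), checked below 3.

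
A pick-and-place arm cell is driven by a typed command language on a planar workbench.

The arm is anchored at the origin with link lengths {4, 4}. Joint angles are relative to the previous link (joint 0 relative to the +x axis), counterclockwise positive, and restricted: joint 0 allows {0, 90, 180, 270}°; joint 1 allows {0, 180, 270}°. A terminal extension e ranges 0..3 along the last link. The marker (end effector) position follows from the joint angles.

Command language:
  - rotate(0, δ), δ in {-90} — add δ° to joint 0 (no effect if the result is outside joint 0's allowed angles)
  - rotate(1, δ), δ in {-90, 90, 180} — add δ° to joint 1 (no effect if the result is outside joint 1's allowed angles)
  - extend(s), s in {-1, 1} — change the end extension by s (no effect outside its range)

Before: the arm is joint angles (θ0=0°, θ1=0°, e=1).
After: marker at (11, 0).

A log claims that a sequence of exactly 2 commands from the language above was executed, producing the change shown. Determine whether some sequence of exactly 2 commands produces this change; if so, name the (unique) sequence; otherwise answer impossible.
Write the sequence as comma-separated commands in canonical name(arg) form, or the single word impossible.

from: joint angles (θ0=0°, θ1=0°, e=1)
step 1 (extend(1)): joint angles (θ0=0°, θ1=0°, e=2)
step 2 (extend(1)): joint angles (θ0=0°, θ1=0°, e=3)
uniquely the one of 36 2-step routes that fits.

extend(1), extend(1)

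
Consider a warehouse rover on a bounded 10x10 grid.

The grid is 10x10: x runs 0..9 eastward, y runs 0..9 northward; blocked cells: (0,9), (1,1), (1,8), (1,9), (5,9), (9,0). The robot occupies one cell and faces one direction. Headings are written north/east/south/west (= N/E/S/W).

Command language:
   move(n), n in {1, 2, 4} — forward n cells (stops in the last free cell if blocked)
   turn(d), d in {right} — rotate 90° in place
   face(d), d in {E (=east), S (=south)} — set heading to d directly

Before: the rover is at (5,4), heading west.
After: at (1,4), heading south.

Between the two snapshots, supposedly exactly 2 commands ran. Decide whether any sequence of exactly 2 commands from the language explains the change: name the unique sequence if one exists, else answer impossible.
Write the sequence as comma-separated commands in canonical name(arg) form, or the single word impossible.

key: position moved to (1,4) AND the heading swung to S — translation plus rotation needed
start: at (5,4), heading west
step 1 (move(4)): at (1,4), heading west
step 2 (face(S)): at (1,4), heading south
all 36 alternatives checked — unique.

move(4), face(S)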